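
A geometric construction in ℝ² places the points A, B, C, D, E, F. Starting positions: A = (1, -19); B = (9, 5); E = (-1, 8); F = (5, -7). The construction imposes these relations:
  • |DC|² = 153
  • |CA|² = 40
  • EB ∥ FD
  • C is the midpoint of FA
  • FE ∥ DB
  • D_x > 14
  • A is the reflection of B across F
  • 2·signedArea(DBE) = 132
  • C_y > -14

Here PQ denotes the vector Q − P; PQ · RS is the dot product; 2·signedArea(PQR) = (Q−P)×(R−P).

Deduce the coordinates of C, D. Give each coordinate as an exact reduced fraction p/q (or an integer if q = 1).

C = (3, -13)
D = (15, -10)

1. C_x = 3  [C is the midpoint of FA]
2. C_y = -13  [C is the midpoint of FA]
   → C = (3, -13)
3. D_x = 15  [FE ∥ DB ∩ EB ∥ FD]
4. D_y = -10  [FE ∥ DB ∩ EB ∥ FD]
   → D = (15, -10)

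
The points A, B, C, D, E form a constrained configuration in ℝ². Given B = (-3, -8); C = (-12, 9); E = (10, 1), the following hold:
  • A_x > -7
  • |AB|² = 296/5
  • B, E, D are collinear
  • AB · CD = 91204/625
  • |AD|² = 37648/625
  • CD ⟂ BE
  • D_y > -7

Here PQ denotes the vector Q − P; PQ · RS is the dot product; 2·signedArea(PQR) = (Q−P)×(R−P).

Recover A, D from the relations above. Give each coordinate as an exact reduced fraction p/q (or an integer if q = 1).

1. D_x = -141/125  [B, E, D are collinear ∩ CD ⟂ BE]
2. D_y = -838/125  [B, E, D are collinear ∩ CD ⟂ BE]
   → D = (-141/125, -838/125)
3. A_x = -33/5  [line -1359/125·x + 1963/125·y + -33069/625 = 0 ∩ |AB|² = 296/5]
4. A_y = -6/5  [line -1359/125·x + 1963/125·y + -33069/625 = 0 ∩ |AB|² = 296/5]
   → A = (-33/5, -6/5)

A = (-33/5, -6/5)
D = (-141/125, -838/125)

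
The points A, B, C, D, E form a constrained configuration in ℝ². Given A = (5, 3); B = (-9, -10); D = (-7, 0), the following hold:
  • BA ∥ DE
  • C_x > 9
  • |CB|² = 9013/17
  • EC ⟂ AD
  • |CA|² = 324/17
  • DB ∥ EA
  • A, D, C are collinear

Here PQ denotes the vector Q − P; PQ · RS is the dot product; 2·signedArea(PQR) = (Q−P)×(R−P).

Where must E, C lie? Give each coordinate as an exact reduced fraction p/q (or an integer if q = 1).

1. E_x = 7  [DB ∥ EA ∩ BA ∥ DE]
2. E_y = 13  [DB ∥ EA ∩ BA ∥ DE]
   → E = (7, 13)
3. C_x = 157/17  [A, D, C are collinear ∩ EC ⟂ AD]
4. C_y = 69/17  [A, D, C are collinear ∩ EC ⟂ AD]
   → C = (157/17, 69/17)

C = (157/17, 69/17)
E = (7, 13)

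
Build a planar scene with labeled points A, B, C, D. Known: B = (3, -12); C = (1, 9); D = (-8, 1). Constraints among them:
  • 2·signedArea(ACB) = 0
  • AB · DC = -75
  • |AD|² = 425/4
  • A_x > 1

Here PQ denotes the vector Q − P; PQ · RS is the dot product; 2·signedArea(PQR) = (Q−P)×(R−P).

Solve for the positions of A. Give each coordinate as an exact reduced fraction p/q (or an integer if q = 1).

A = (2, -3/2)

1. A_x = 2  [2·signedArea(ACB) = 0 ∩ AB · DC = -75]
2. A_y = -3/2  [2·signedArea(ACB) = 0 ∩ AB · DC = -75]
   → A = (2, -3/2)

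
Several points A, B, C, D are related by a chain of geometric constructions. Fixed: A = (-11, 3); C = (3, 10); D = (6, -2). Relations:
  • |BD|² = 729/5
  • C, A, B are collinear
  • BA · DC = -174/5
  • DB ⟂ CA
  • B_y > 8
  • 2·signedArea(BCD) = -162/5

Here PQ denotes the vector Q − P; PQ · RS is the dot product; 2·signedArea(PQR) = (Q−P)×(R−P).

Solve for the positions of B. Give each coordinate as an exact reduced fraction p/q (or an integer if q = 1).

1. B_x = 3/5  [C, A, B are collinear ∩ DB ⟂ CA]
2. B_y = 44/5  [C, A, B are collinear ∩ DB ⟂ CA]
   → B = (3/5, 44/5)

B = (3/5, 44/5)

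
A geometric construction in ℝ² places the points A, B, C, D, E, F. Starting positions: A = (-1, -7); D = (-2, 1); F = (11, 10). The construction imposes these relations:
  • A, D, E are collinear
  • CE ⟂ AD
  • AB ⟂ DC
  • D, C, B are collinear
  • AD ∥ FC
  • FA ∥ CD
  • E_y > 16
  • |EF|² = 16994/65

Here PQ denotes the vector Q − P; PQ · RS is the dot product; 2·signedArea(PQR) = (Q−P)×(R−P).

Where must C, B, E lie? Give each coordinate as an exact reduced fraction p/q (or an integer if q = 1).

1. C_x = 10  [FA ∥ CD ∩ AD ∥ FC]
2. C_y = 18  [FA ∥ CD ∩ AD ∥ FC]
   → C = (10, 18)
3. B_x = -2354/433  [D, C, B are collinear ∩ AB ⟂ DC]
4. B_y = -1675/433  [D, C, B are collinear ∩ AB ⟂ DC]
   → B = (-2354/433, -1675/433)
5. E_x = -254/65  [A, D, E are collinear ∩ CE ⟂ AD]
6. E_y = 1057/65  [A, D, E are collinear ∩ CE ⟂ AD]
   → E = (-254/65, 1057/65)

B = (-2354/433, -1675/433)
C = (10, 18)
E = (-254/65, 1057/65)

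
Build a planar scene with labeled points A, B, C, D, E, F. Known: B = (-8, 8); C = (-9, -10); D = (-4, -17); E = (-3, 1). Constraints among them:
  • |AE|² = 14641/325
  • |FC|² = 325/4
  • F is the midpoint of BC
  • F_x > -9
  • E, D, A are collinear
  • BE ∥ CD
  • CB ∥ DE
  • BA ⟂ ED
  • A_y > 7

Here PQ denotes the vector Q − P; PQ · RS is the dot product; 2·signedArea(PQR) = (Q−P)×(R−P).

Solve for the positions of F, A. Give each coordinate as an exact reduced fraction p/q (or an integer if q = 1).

1. F_x = -17/2  [F is the midpoint of BC]
2. F_y = -1  [F is the midpoint of BC]
   → F = (-17/2, -1)
3. A_x = -854/325  [E, D, A are collinear ∩ BA ⟂ ED]
4. A_y = 2503/325  [E, D, A are collinear ∩ BA ⟂ ED]
   → A = (-854/325, 2503/325)

A = (-854/325, 2503/325)
F = (-17/2, -1)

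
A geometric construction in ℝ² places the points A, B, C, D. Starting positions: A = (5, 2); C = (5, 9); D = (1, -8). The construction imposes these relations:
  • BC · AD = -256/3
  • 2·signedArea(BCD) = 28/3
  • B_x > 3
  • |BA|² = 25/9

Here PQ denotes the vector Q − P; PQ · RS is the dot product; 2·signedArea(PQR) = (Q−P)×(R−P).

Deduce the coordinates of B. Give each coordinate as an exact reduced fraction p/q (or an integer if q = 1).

1. B_x = 11/3  [2·signedArea(BCD) = 28/3 ∩ BC · AD = -256/3]
2. B_y = 1  [2·signedArea(BCD) = 28/3 ∩ BC · AD = -256/3]
   → B = (11/3, 1)

B = (11/3, 1)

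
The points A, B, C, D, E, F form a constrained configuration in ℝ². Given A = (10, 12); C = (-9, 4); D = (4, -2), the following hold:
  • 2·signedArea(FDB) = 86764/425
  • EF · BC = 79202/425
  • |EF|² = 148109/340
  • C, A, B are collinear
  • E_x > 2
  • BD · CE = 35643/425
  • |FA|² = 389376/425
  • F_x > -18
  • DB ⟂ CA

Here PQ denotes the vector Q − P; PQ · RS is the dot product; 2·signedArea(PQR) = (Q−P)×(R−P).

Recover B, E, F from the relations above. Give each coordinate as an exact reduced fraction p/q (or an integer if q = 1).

B = (-44/425, 3292/425)
E = (1264/425, 371/850)
F = (-7606/425, 108/425)

1. B_x = -44/425  [C, A, B are collinear ∩ DB ⟂ CA]
2. B_y = 3292/425  [C, A, B are collinear ∩ DB ⟂ CA]
   → B = (-44/425, 3292/425)
3. F_x = -7606/425  [line -4142/425·x + -1744/425·y + -73684/425 = 0 ∩ |FA|² = 389376/425]
4. F_y = 108/425  [line -4142/425·x + -1744/425·y + -73684/425 = 0 ∩ |FA|² = 389376/425]
   → F = (-7606/425, 108/425)
5. E_x = 1264/425  [EF · BC = 79202/425 ∩ BD · CE = 35643/425]
6. E_y = 371/850  [EF · BC = 79202/425 ∩ BD · CE = 35643/425]
   → E = (1264/425, 371/850)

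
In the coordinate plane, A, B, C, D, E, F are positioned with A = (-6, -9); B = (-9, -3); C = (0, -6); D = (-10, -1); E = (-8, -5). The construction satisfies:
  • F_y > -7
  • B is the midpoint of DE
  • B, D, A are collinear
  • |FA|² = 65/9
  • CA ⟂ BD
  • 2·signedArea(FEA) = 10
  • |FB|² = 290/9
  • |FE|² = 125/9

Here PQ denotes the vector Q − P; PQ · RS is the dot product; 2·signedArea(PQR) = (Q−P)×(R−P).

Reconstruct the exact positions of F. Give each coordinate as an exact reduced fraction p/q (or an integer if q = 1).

1. F_x = -14/3  [line 4·x + 2·y + 32 = 0 ∩ |FA|² = 65/9]
2. F_y = -20/3  [line 4·x + 2·y + 32 = 0 ∩ |FA|² = 65/9]
   → F = (-14/3, -20/3)

F = (-14/3, -20/3)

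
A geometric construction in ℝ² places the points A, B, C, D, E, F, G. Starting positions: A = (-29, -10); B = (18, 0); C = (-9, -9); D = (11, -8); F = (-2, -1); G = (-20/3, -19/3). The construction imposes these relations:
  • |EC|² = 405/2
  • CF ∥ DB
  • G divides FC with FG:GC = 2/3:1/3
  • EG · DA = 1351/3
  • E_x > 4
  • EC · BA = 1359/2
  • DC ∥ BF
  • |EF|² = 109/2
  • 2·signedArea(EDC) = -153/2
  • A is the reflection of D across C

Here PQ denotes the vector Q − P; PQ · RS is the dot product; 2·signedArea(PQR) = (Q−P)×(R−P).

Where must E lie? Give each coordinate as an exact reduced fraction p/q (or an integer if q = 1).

E = (9/2, -9/2)

1. E_x = 9/2  [2·signedArea(EDC) = -153/2 ∩ EG · DA = 1351/3]
2. E_y = -9/2  [2·signedArea(EDC) = -153/2 ∩ EG · DA = 1351/3]
   → E = (9/2, -9/2)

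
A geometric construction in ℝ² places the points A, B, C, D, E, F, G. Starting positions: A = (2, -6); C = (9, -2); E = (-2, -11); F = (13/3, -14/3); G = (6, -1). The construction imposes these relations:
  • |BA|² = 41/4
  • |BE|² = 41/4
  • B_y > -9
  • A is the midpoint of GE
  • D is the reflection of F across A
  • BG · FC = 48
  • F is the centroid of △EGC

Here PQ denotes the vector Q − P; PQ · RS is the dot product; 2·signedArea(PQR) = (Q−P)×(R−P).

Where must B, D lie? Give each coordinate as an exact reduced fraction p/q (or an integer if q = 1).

B = (0, -17/2)
D = (-1/3, -22/3)

1. B_x = 0  [line -14/3·x + -8/3·y + -68/3 = 0 ∩ |BE|² = 41/4]
2. B_y = -17/2  [line -14/3·x + -8/3·y + -68/3 = 0 ∩ |BE|² = 41/4]
   → B = (0, -17/2)
3. D_x = -1/3  [D is the reflection of F across A]
4. D_y = -22/3  [D is the reflection of F across A]
   → D = (-1/3, -22/3)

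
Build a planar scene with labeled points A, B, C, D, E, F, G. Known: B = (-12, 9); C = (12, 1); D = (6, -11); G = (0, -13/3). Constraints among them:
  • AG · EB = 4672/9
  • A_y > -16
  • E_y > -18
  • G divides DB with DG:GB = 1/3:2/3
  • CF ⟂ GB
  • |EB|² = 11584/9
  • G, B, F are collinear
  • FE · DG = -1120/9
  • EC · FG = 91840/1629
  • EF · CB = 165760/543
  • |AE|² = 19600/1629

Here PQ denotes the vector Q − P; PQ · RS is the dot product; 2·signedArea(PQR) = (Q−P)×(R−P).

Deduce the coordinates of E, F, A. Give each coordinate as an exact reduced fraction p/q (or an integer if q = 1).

A = (1752/181, -2731/181)
E = (12, -53/3)
F = (492/181, -1331/181)

1. F_x = 492/181  [G, B, F are collinear ∩ CF ⟂ GB]
2. F_y = -1331/181  [G, B, F are collinear ∩ CF ⟂ GB]
   → F = (492/181, -1331/181)
3. E_x = 12  [EF · CB = 165760/543 ∩ FE · DG = -1120/9]
4. E_y = -53/3  [EF · CB = 165760/543 ∩ FE · DG = -1120/9]
   → E = (12, -53/3)
5. A_x = 1752/181  [line 24·x + -80/3·y + -1904/3 = 0 ∩ |AE|² = 19600/1629]
6. A_y = -2731/181  [line 24·x + -80/3·y + -1904/3 = 0 ∩ |AE|² = 19600/1629]
   → A = (1752/181, -2731/181)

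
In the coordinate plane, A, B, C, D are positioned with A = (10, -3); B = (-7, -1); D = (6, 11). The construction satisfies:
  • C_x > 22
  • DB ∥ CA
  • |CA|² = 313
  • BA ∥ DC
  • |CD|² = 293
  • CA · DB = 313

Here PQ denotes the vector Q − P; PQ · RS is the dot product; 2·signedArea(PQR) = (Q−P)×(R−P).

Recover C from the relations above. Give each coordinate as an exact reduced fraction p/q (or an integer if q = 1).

1. C_x = 23  [DB ∥ CA ∩ BA ∥ DC]
2. C_y = 9  [DB ∥ CA ∩ BA ∥ DC]
   → C = (23, 9)

C = (23, 9)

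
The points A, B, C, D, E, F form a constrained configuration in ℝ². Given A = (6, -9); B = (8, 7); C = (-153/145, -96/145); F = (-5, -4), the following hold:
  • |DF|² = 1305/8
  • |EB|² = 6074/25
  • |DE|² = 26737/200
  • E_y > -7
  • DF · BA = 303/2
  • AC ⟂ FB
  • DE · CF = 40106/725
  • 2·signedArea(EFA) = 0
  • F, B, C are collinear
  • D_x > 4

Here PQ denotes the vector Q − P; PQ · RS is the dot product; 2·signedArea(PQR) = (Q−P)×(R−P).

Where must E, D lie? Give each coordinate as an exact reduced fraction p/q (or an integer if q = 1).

1. E_x = -3/5  [line 5·x + 11·y + 69 = 0 ∩ |EB|² = 6074/25]
2. E_y = -6  [line 5·x + 11·y + 69 = 0 ∩ |EB|² = 6074/25]
   → E = (-3/5, -6)
3. D_x = 19/4  [DF · BA = 303/2 ∩ DE · CF = 40106/725]
4. D_y = 17/4  [DF · BA = 303/2 ∩ DE · CF = 40106/725]
   → D = (19/4, 17/4)

D = (19/4, 17/4)
E = (-3/5, -6)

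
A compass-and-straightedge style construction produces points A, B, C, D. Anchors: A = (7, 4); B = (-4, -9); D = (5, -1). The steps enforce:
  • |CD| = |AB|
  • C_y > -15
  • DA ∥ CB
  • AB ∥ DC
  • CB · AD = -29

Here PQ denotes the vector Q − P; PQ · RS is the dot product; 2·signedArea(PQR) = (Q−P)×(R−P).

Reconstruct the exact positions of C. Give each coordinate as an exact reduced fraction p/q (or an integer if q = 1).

C = (-6, -14)

1. C_x = -6  [DA ∥ CB ∩ AB ∥ DC]
2. C_y = -14  [DA ∥ CB ∩ AB ∥ DC]
   → C = (-6, -14)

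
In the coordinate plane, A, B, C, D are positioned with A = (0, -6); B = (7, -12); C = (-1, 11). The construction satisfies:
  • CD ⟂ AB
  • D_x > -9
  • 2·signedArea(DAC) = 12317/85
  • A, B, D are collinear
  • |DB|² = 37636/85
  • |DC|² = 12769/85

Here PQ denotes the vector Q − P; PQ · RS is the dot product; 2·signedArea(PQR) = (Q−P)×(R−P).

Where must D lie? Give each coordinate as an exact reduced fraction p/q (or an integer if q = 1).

1. D_x = -763/85  [A, B, D are collinear ∩ CD ⟂ AB]
2. D_y = 144/85  [A, B, D are collinear ∩ CD ⟂ AB]
   → D = (-763/85, 144/85)

D = (-763/85, 144/85)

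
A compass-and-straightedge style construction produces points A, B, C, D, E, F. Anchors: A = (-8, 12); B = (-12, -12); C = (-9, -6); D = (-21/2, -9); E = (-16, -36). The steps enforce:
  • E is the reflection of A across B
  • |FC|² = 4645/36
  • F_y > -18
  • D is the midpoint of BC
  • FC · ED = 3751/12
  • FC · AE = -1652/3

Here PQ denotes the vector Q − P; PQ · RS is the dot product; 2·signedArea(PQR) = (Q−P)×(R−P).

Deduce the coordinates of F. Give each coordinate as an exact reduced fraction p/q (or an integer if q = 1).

F = (-71/6, -17)

1. F_x = -71/6  [FC · ED = 3751/12 ∩ FC · AE = -1652/3]
2. F_y = -17  [FC · ED = 3751/12 ∩ FC · AE = -1652/3]
   → F = (-71/6, -17)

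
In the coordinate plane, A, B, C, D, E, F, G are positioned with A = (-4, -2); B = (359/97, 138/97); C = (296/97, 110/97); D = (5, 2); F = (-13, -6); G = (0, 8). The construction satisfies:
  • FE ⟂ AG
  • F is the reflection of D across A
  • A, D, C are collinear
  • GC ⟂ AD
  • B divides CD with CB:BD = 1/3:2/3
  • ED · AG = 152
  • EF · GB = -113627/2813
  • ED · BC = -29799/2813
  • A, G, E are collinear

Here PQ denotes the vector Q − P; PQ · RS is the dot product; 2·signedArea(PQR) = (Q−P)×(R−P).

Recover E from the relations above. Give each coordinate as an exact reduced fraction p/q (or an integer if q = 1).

E = (-192/29, -248/29)

1. E_x = -192/29  [A, G, E are collinear ∩ FE ⟂ AG]
2. E_y = -248/29  [A, G, E are collinear ∩ FE ⟂ AG]
   → E = (-192/29, -248/29)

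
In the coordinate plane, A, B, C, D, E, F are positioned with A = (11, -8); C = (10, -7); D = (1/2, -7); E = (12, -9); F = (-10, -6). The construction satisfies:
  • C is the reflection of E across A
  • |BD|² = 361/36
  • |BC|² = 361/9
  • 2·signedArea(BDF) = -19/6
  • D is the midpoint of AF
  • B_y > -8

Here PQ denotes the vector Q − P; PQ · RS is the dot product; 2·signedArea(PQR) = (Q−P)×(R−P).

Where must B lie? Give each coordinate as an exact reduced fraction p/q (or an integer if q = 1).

1. B_x = 11/3  [line -1·x + -21/2·y + -419/6 = 0 ∩ |BC|² = 361/9]
2. B_y = -7  [line -1·x + -21/2·y + -419/6 = 0 ∩ |BC|² = 361/9]
   → B = (11/3, -7)

B = (11/3, -7)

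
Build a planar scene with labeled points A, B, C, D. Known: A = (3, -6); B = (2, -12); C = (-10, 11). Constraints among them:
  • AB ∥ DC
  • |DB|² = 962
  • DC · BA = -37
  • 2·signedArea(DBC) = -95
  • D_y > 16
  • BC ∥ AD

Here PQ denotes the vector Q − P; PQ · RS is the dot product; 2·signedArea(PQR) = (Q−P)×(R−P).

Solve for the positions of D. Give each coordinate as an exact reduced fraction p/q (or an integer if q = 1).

D = (-9, 17)

1. D_x = -9  [AB ∥ DC ∩ BC ∥ AD]
2. D_y = 17  [AB ∥ DC ∩ BC ∥ AD]
   → D = (-9, 17)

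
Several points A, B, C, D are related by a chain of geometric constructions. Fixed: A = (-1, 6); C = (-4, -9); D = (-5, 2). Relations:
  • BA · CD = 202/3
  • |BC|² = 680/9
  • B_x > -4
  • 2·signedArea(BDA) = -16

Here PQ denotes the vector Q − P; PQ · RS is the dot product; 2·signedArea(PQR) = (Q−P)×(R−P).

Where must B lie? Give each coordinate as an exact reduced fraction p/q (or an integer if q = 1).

B = (-10/3, -1/3)

1. B_x = -10/3  [BA · CD = 202/3 ∩ 2·signedArea(BDA) = -16]
2. B_y = -1/3  [BA · CD = 202/3 ∩ 2·signedArea(BDA) = -16]
   → B = (-10/3, -1/3)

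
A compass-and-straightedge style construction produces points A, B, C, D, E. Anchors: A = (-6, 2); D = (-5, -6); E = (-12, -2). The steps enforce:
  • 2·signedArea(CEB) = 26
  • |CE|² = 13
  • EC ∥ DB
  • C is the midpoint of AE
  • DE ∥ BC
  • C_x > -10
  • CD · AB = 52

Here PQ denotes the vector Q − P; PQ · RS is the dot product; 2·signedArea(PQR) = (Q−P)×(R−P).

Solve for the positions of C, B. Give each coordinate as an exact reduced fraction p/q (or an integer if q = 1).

1. C_x = -9  [C is the midpoint of AE]
2. C_y = 0  [C is the midpoint of AE]
   → C = (-9, 0)
3. B_x = -2  [DE ∥ BC ∩ EC ∥ DB]
4. B_y = -4  [DE ∥ BC ∩ EC ∥ DB]
   → B = (-2, -4)

B = (-2, -4)
C = (-9, 0)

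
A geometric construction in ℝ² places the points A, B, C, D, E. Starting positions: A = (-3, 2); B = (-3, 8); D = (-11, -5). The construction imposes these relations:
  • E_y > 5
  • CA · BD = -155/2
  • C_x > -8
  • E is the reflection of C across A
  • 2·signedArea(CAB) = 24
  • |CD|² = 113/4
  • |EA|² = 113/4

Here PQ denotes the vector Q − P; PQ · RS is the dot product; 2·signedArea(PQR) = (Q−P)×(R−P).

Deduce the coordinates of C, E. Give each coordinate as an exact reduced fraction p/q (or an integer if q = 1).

C = (-7, -3/2)
E = (1, 11/2)

1. C_x = -7  [2·signedArea(CAB) = 24 ∩ CA · BD = -155/2]
2. C_y = -3/2  [2·signedArea(CAB) = 24 ∩ CA · BD = -155/2]
   → C = (-7, -3/2)
3. E_x = 1  [E is the reflection of C across A]
4. E_y = 11/2  [E is the reflection of C across A]
   → E = (1, 11/2)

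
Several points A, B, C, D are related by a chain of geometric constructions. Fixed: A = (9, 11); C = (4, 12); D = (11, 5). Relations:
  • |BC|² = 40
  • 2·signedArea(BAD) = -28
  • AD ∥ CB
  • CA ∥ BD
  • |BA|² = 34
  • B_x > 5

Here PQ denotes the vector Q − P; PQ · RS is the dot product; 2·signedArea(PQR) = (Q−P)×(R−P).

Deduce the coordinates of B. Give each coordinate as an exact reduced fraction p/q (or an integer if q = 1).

1. B_x = 6  [CA ∥ BD ∩ AD ∥ CB]
2. B_y = 6  [CA ∥ BD ∩ AD ∥ CB]
   → B = (6, 6)

B = (6, 6)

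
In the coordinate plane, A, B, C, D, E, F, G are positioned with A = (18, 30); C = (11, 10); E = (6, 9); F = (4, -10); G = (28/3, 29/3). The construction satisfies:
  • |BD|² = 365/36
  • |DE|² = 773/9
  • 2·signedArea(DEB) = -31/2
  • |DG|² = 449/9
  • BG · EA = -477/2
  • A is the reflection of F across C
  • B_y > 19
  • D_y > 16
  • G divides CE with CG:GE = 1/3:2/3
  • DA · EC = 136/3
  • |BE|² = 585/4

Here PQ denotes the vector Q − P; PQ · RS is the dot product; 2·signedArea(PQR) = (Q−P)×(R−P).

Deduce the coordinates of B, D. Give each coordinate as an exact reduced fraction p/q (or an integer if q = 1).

B = (12, 39/2)
D = (35/3, 49/3)

1. B_x = 12  [line -12·x + -21·y + 1107/2 = 0 ∩ |BE|² = 585/4]
2. B_y = 39/2  [line -12·x + -21·y + 1107/2 = 0 ∩ |BE|² = 585/4]
   → B = (12, 39/2)
3. D_x = 35/3  [DA · EC = 136/3 ∩ 2·signedArea(DEB) = -31/2]
4. D_y = 49/3  [DA · EC = 136/3 ∩ 2·signedArea(DEB) = -31/2]
   → D = (35/3, 49/3)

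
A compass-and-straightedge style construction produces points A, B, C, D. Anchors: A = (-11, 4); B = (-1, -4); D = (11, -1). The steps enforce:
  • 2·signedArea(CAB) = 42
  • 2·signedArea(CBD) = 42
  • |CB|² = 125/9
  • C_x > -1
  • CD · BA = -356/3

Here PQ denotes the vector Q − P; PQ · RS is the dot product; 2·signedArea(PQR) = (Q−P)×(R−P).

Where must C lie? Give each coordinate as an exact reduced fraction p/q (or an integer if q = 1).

1. C_x = -1/3  [2·signedArea(CAB) = 42 ∩ CD · BA = -356/3]
2. C_y = -1/3  [2·signedArea(CAB) = 42 ∩ CD · BA = -356/3]
   → C = (-1/3, -1/3)

C = (-1/3, -1/3)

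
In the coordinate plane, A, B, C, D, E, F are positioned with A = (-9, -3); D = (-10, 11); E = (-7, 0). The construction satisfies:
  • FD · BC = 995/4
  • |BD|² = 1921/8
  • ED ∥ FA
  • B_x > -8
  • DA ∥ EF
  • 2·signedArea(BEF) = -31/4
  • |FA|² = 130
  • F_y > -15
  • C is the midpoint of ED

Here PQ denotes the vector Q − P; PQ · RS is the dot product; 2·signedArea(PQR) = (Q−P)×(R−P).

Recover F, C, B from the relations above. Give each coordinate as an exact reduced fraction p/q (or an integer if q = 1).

B = (-29/4, -17/4)
C = (-17/2, 11/2)
F = (-6, -14)

1. F_x = -6  [ED ∥ FA ∩ DA ∥ EF]
2. F_y = -14  [ED ∥ FA ∩ DA ∥ EF]
   → F = (-6, -14)
3. C_x = -17/2  [C is the midpoint of ED]
4. C_y = 11/2  [C is the midpoint of ED]
   → C = (-17/2, 11/2)
5. B_x = -29/4  [2·signedArea(BEF) = -31/4 ∩ FD · BC = 995/4]
6. B_y = -17/4  [2·signedArea(BEF) = -31/4 ∩ FD · BC = 995/4]
   → B = (-29/4, -17/4)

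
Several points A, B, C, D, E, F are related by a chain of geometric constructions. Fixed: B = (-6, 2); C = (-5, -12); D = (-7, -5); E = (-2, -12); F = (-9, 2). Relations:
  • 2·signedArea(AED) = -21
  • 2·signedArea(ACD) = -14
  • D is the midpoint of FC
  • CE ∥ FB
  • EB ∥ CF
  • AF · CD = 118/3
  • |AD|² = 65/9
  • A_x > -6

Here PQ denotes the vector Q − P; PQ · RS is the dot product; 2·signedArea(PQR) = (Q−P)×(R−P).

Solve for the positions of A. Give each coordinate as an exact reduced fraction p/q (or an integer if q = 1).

A = (-17/3, -8/3)

1. A_x = -17/3  [2·signedArea(ACD) = -14 ∩ AF · CD = 118/3]
2. A_y = -8/3  [2·signedArea(ACD) = -14 ∩ AF · CD = 118/3]
   → A = (-17/3, -8/3)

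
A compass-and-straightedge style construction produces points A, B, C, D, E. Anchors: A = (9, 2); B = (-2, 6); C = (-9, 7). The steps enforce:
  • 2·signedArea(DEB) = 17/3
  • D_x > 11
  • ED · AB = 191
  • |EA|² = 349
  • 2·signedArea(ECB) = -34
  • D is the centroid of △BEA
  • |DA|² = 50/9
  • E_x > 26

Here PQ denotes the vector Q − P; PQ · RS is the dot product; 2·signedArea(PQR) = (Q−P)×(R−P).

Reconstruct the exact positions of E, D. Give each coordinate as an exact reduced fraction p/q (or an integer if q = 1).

D = (34/3, 5/3)
E = (27, -3)

1. E_x = 27  [line 1·x + 7·y + -6 = 0 ∩ |EA|² = 349]
2. E_y = -3  [line 1·x + 7·y + -6 = 0 ∩ |EA|² = 349]
   → E = (27, -3)
3. D_x = 34/3  [ED · AB = 191 ∩ D is the centroid of △BEA]
4. D_y = 5/3  [ED · AB = 191 ∩ D is the centroid of △BEA]
   → D = (34/3, 5/3)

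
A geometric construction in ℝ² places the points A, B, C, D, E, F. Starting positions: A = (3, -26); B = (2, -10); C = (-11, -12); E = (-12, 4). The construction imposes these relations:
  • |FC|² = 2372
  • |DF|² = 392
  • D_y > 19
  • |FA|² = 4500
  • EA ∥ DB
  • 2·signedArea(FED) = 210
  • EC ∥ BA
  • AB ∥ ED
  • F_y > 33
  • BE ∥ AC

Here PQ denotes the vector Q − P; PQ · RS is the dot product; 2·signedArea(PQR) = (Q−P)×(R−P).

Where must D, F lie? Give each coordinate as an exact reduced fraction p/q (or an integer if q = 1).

1. D_x = -13  [EA ∥ DB ∩ AB ∥ ED]
2. D_y = 20  [EA ∥ DB ∩ AB ∥ ED]
   → D = (-13, 20)
3. F_x = -27  [line -16·x + -1·y + -398 = 0 ∩ |FA|² = 4500]
4. F_y = 34  [line -16·x + -1·y + -398 = 0 ∩ |FA|² = 4500]
   → F = (-27, 34)

D = (-13, 20)
F = (-27, 34)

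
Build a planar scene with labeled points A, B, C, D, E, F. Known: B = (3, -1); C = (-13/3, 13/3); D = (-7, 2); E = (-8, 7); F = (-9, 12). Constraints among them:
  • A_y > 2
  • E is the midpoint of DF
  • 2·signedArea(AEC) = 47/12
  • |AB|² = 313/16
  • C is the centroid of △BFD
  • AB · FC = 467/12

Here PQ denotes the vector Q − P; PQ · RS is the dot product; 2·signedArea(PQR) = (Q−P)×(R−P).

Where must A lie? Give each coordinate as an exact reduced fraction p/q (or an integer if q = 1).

1. A_x = 0  [AB · FC = 467/12 ∩ 2·signedArea(AEC) = 47/12]
2. A_y = 9/4  [AB · FC = 467/12 ∩ 2·signedArea(AEC) = 47/12]
   → A = (0, 9/4)

A = (0, 9/4)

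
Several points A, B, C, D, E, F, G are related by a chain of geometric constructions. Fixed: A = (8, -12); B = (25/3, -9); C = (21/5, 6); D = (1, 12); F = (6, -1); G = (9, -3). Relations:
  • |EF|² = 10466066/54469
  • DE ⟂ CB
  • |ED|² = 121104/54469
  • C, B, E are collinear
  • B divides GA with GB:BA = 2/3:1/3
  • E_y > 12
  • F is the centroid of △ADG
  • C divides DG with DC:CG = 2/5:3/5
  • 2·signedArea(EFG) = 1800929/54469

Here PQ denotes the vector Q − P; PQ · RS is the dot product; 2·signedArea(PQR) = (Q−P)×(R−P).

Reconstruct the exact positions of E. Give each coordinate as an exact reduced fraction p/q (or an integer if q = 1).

E = (132769/54469, 675204/54469)

1. E_x = 132769/54469  [C, B, E are collinear ∩ DE ⟂ CB]
2. E_y = 675204/54469  [C, B, E are collinear ∩ DE ⟂ CB]
   → E = (132769/54469, 675204/54469)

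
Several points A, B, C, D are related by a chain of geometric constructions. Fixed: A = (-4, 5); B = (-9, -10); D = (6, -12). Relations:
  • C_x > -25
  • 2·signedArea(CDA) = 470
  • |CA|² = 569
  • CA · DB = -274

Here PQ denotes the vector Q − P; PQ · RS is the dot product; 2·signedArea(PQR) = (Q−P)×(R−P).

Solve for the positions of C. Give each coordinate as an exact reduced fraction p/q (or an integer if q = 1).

1. C_x = -24  [2·signedArea(CDA) = 470 ∩ CA · DB = -274]
2. C_y = -8  [2·signedArea(CDA) = 470 ∩ CA · DB = -274]
   → C = (-24, -8)

C = (-24, -8)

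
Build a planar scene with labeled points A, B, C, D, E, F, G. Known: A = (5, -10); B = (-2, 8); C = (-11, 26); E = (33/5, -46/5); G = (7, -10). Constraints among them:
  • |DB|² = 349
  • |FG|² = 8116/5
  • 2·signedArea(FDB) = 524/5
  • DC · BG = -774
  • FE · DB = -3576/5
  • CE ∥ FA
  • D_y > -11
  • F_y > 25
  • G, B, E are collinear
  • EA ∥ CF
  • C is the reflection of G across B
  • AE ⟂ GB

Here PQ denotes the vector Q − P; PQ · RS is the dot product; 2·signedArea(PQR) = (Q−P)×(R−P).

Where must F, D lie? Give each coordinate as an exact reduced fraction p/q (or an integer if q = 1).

D = (3, -10)
F = (-63/5, 126/5)

1. F_x = -63/5  [CE ∥ FA ∩ EA ∥ CF]
2. F_y = 126/5  [CE ∥ FA ∩ EA ∥ CF]
   → F = (-63/5, 126/5)
3. D_x = 3  [DC · BG = -774 ∩ 2·signedArea(FDB) = 524/5]
4. D_y = -10  [DC · BG = -774 ∩ 2·signedArea(FDB) = 524/5]
   → D = (3, -10)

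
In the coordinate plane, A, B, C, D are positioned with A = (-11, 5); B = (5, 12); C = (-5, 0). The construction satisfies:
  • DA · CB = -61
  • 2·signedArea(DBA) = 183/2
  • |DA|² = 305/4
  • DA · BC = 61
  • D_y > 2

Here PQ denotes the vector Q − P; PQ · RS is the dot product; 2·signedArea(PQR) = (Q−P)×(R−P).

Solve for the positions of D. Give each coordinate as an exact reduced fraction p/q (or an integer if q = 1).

D = (-5/2, 3)

1. D_x = -5/2  [DA · BC = 61 ∩ 2·signedArea(DBA) = 183/2]
2. D_y = 3  [DA · BC = 61 ∩ 2·signedArea(DBA) = 183/2]
   → D = (-5/2, 3)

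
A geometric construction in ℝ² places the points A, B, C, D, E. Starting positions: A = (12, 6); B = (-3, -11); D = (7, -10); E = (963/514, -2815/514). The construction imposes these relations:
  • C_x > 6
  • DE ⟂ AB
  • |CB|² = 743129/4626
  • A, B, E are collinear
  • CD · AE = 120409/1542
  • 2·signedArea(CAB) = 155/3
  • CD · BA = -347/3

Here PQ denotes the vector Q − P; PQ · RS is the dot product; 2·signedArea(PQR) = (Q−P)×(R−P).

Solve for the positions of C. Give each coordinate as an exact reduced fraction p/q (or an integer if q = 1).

C = (10729/1542, -4871/1542)

1. C_x = 10729/1542  [2·signedArea(CAB) = 155/3 ∩ CD · BA = -347/3]
2. C_y = -4871/1542  [2·signedArea(CAB) = 155/3 ∩ CD · BA = -347/3]
   → C = (10729/1542, -4871/1542)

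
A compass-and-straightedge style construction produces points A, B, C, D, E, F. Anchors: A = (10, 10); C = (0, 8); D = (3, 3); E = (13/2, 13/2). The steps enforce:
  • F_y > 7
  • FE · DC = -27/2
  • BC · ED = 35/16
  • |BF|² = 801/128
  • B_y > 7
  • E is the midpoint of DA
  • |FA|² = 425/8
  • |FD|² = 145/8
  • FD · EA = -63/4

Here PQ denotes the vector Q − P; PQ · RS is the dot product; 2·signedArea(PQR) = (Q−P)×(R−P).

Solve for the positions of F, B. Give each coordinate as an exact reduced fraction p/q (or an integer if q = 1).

B = (13/16, 125/16)
F = (13/4, 29/4)

1. F_x = 13/4  [FD · EA = -63/4 ∩ FE · DC = -27/2]
2. F_y = 29/4  [FD · EA = -63/4 ∩ FE · DC = -27/2]
   → F = (13/4, 29/4)
3. B_x = 13/16  [line 7/2·x + 7/2·y + -483/16 = 0 ∩ |BF|² = 801/128]
4. B_y = 125/16  [line 7/2·x + 7/2·y + -483/16 = 0 ∩ |BF|² = 801/128]
   → B = (13/16, 125/16)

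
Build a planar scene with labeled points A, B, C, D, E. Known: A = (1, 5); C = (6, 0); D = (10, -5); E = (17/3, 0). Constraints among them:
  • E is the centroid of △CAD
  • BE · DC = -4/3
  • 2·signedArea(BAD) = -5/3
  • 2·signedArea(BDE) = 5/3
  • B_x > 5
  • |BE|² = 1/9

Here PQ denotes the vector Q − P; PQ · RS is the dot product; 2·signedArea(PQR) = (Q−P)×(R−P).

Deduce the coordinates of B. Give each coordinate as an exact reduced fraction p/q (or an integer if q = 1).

1. B_x = 16/3  [2·signedArea(BDE) = 5/3 ∩ 2·signedArea(BAD) = -5/3]
2. B_y = 0  [2·signedArea(BDE) = 5/3 ∩ 2·signedArea(BAD) = -5/3]
   → B = (16/3, 0)

B = (16/3, 0)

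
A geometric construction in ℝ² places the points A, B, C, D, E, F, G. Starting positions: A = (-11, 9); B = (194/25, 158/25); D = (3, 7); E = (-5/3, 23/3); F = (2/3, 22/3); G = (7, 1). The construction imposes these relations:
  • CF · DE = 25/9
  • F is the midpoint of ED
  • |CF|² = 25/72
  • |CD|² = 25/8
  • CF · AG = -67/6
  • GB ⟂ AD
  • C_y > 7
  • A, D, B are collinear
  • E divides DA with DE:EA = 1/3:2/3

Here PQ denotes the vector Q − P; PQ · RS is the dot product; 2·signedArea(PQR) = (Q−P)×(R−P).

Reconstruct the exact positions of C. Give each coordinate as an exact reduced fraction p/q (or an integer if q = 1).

1. C_x = 5/4  [CF · AG = -67/6 ∩ CF · DE = 25/9]
2. C_y = 29/4  [CF · AG = -67/6 ∩ CF · DE = 25/9]
   → C = (5/4, 29/4)

C = (5/4, 29/4)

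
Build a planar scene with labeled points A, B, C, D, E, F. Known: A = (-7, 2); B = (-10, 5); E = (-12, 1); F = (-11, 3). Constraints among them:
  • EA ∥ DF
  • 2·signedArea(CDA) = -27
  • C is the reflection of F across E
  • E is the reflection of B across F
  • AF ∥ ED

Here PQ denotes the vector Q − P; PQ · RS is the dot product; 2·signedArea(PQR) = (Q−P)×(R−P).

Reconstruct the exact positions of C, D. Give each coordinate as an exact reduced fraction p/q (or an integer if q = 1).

1. C_x = -13  [C is the reflection of F across E]
2. C_y = -1  [C is the reflection of F across E]
   → C = (-13, -1)
3. D_x = -16  [EA ∥ DF ∩ AF ∥ ED]
4. D_y = 2  [EA ∥ DF ∩ AF ∥ ED]
   → D = (-16, 2)

C = (-13, -1)
D = (-16, 2)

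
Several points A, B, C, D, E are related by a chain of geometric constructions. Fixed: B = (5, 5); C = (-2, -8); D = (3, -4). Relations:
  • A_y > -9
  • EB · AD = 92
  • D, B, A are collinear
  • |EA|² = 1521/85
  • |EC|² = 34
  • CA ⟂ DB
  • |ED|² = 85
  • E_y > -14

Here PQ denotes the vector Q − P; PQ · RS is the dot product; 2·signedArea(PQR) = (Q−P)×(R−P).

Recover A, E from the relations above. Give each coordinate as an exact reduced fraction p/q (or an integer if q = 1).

1. A_x = 163/85  [D, B, A are collinear ∩ CA ⟂ DB]
2. A_y = -754/85  [D, B, A are collinear ∩ CA ⟂ DB]
   → A = (163/85, -754/85)
3. E_x = 1  [line -92/85·x + -414/85·y + -1058/17 = 0 ∩ |EA|² = 1521/85]
4. E_y = -13  [line -92/85·x + -414/85·y + -1058/17 = 0 ∩ |EA|² = 1521/85]
   → E = (1, -13)

A = (163/85, -754/85)
E = (1, -13)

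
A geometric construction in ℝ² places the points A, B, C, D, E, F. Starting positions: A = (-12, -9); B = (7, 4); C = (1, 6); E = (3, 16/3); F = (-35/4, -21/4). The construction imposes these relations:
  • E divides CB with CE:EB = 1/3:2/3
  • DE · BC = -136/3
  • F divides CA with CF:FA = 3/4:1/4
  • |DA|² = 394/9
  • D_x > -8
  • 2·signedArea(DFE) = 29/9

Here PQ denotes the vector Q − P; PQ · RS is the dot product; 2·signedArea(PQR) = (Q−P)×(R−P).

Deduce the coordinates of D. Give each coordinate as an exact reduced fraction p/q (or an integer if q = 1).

D = (-23/3, -4)

1. D_x = -23/3  [2·signedArea(DFE) = 29/9 ∩ DE · BC = -136/3]
2. D_y = -4  [2·signedArea(DFE) = 29/9 ∩ DE · BC = -136/3]
   → D = (-23/3, -4)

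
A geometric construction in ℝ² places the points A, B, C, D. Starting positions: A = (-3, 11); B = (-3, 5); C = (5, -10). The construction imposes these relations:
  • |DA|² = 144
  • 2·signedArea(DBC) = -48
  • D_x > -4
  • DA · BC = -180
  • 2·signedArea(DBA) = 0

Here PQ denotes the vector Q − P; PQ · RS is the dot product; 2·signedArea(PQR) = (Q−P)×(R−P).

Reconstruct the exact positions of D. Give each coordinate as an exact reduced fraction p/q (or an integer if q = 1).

1. D_x = -3  [2·signedArea(DBA) = 0 ∩ 2·signedArea(DBC) = -48]
2. D_y = -1  [2·signedArea(DBA) = 0 ∩ 2·signedArea(DBC) = -48]
   → D = (-3, -1)

D = (-3, -1)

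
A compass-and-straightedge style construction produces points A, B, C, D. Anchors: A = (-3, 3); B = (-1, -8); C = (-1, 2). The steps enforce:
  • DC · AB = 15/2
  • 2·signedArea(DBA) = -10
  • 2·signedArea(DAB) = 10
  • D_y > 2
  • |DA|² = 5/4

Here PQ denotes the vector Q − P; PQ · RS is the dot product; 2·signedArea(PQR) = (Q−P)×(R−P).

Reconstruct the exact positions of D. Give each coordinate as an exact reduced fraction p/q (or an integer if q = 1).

1. D_x = -2  [2·signedArea(DAB) = 10 ∩ DC · AB = 15/2]
2. D_y = 5/2  [2·signedArea(DAB) = 10 ∩ DC · AB = 15/2]
   → D = (-2, 5/2)

D = (-2, 5/2)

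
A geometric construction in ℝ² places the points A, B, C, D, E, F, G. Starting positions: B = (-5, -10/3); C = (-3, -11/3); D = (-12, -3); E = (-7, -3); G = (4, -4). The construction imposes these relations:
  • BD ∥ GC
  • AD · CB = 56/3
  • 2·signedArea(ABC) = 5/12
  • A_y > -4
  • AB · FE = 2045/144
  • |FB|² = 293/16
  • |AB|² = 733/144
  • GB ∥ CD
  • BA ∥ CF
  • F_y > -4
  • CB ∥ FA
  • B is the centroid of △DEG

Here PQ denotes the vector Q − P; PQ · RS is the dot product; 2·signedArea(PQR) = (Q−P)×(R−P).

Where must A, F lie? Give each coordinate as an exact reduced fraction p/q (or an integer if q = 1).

1. A_x = -11/4  [AD · CB = 56/3 ∩ 2·signedArea(ABC) = 5/12]
2. A_y = -7/2  [AD · CB = 56/3 ∩ 2·signedArea(ABC) = 5/12]
   → A = (-11/4, -7/2)
3. F_x = -3/4  [CB ∥ FA ∩ BA ∥ CF]
4. F_y = -23/6  [CB ∥ FA ∩ BA ∥ CF]
   → F = (-3/4, -23/6)

A = (-11/4, -7/2)
F = (-3/4, -23/6)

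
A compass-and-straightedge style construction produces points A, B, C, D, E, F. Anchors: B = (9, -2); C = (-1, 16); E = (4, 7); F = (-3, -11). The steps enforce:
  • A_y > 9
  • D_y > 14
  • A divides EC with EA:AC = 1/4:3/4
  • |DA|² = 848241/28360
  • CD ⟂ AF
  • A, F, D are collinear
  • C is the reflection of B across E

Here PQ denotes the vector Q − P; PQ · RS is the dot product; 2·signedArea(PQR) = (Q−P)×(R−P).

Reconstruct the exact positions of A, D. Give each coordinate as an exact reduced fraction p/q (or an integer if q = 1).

A = (11/4, 37/4)
D = (30089/7090, 102883/7090)

1. A_x = 11/4  [A divides EC with EA:AC = 1/4:3/4]
2. A_y = 37/4  [A divides EC with EA:AC = 1/4:3/4]
   → A = (11/4, 37/4)
3. D_x = 30089/7090  [A, F, D are collinear ∩ CD ⟂ AF]
4. D_y = 102883/7090  [A, F, D are collinear ∩ CD ⟂ AF]
   → D = (30089/7090, 102883/7090)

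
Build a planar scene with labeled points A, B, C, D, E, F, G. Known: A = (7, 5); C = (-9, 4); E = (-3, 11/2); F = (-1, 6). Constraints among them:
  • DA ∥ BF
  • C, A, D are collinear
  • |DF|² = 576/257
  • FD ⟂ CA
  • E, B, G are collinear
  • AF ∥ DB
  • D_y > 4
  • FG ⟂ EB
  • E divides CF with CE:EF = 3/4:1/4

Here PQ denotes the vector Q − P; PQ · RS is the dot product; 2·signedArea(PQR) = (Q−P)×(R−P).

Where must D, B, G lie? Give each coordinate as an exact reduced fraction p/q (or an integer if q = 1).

B = (-2289/257, 1415/257)
D = (-233/257, 1158/257)
G = (-1024653/1024145, 5630774/1024145)

1. D_x = -233/257  [C, A, D are collinear ∩ FD ⟂ CA]
2. D_y = 1158/257  [C, A, D are collinear ∩ FD ⟂ CA]
   → D = (-233/257, 1158/257)
3. B_x = -2289/257  [DA ∥ BF ∩ AF ∥ DB]
4. B_y = 1415/257  [DA ∥ BF ∩ AF ∥ DB]
   → B = (-2289/257, 1415/257)
5. G_x = -1024653/1024145  [E, B, G are collinear ∩ FG ⟂ EB]
6. G_y = 5630774/1024145  [E, B, G are collinear ∩ FG ⟂ EB]
   → G = (-1024653/1024145, 5630774/1024145)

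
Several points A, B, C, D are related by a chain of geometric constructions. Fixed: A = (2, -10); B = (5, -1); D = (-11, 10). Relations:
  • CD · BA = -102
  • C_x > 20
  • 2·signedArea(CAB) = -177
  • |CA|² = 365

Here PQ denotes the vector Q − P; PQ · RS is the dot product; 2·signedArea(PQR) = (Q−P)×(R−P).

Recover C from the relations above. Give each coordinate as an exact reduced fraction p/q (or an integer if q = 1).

C = (21, -12)

1. C_x = 21  [2·signedArea(CAB) = -177 ∩ CD · BA = -102]
2. C_y = -12  [2·signedArea(CAB) = -177 ∩ CD · BA = -102]
   → C = (21, -12)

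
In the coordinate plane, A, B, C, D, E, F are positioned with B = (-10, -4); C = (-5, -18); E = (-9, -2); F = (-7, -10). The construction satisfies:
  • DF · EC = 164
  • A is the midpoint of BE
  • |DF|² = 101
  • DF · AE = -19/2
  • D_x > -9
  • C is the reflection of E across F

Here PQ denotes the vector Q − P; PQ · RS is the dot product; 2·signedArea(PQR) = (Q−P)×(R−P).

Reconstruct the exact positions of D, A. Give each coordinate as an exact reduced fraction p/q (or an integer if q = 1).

A = (-19/2, -3)
D = (-8, 0)

1. D_x = -8  [line -4·x + 16·y + -32 = 0 ∩ |DF|² = 101]
2. D_y = 0  [line -4·x + 16·y + -32 = 0 ∩ |DF|² = 101]
   → D = (-8, 0)
3. A_x = -19/2  [A is the midpoint of BE]
4. A_y = -3  [A is the midpoint of BE]
   → A = (-19/2, -3)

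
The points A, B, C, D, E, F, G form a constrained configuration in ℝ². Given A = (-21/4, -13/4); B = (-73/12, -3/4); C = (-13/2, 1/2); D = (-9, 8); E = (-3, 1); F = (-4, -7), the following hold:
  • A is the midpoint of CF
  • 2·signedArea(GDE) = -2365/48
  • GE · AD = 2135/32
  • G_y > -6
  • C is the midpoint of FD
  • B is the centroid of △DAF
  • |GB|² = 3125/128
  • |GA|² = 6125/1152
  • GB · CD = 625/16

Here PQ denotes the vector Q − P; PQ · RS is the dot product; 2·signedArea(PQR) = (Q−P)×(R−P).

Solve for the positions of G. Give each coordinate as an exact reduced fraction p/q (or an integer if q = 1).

G = (-217/48, -87/16)

1. G_x = -217/48  [2·signedArea(GDE) = -2365/48 ∩ GB · CD = 625/16]
2. G_y = -87/16  [2·signedArea(GDE) = -2365/48 ∩ GB · CD = 625/16]
   → G = (-217/48, -87/16)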